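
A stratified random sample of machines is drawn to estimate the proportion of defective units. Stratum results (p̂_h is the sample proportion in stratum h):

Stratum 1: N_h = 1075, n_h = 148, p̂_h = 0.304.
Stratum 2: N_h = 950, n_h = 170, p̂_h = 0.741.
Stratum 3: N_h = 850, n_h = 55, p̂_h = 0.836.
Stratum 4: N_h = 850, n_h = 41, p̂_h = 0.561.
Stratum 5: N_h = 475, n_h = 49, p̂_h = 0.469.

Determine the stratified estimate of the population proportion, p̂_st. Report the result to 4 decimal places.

N = 4200; stratum weights W_h = N_h/N.
p̂_st = Σ W_h p̂_h = (1075·0.304 + 950·0.741 + 850·0.836 + 850·0.561 + 475·0.469)/4200 = 0.58118

p̂_st ≈ 0.5812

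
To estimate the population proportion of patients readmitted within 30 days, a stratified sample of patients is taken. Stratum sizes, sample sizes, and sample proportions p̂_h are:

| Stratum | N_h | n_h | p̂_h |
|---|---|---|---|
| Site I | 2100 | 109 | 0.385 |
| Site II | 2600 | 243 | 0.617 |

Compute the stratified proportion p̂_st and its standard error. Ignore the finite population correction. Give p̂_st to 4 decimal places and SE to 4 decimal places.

N = 4700; stratum weights W_h = N_h/N.
p̂_st = Σ W_h p̂_h = (2100·0.385 + 2600·0.617)/4700 = 0.51334
V̂(p̂_st) = Σ W_h² p̂_h(1−p̂_h)/(n_h−1):
  stratum Site I: (2100/4700)²·0.385·0.615/108 = 0.000437678
  stratum Site II: (2600/4700)²·0.617·0.383/242 = 0.000298827
V̂(p̂_st) = 0.000736505; SE = √V̂ = 0.0271386

p̂_st ≈ 0.5133, SE ≈ 0.0271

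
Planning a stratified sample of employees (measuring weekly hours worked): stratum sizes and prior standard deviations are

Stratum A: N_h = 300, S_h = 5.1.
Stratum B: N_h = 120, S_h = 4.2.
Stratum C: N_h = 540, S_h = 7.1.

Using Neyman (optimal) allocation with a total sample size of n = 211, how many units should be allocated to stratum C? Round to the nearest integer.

138

Neyman allocation: n_h = n · N_h S_h / Σ N_i S_i, with n = 211.
  stratum A: N_h·S_h = 300·5.1 = 1530.00
  stratum B: N_h·S_h = 120·4.2 = 504.00
  stratum C: N_h·S_h = 540·7.1 = 3834.00
Σ N_h S_h = 5868.00
n for stratum C = 211·3834.00/5868.00 = 137.862 → 138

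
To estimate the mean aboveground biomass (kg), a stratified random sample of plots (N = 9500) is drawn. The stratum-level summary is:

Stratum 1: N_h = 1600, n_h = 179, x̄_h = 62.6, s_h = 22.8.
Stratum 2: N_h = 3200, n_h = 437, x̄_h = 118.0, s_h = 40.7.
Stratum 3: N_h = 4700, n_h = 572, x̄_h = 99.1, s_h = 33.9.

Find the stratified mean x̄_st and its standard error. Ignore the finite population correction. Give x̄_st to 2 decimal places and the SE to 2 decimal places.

x̄_st = Σ W_h x̄_h = (1600·62.6 + 3200·118.0 + 4700·99.1)/9500 = 99.31895
V̂(x̄_st) = Σ W_h² s_h²/n_h, with W_h = N_h/N and N = 9500:
  stratum 1: (1600/9500)²·22.8²/179 = 0.0823777
  stratum 2: (3200/9500)²·40.7²/437 = 0.430091
  stratum 3: (4700/9500)²·33.9²/572 = 0.491758
V̂(x̄_st) = 1.00423
SE(x̄_st) = √1.00423 = 1.00211

x̄_st ≈ 99.32, SE ≈ 1.00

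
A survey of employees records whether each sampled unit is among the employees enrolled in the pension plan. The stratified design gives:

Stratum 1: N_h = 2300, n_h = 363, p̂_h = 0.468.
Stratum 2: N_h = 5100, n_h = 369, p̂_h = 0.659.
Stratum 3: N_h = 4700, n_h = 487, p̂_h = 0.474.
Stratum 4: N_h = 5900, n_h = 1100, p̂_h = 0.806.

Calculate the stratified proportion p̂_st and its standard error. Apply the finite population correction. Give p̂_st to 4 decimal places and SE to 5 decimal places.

p̂_st ≈ 0.6345, SE ≈ 0.00994

N = 18000; stratum weights W_h = N_h/N.
p̂_st = Σ W_h p̂_h = (2300·0.468 + 5100·0.659 + 4700·0.474 + 5900·0.806)/18000 = 0.63447
V̂(p̂_st) = Σ W_h² (1 − n_h/N_h) p̂_h(1−p̂_h)/(n_h−1):
  stratum 1: (2300/18000)²·(1 − 363/2300)·0.468·0.532/362 = 9.45717e-06
  stratum 2: (5100/18000)²·(1 − 369/5100)·0.659·0.341/368 = 4.54747e-05
  stratum 3: (4700/18000)²·(1 − 487/4700)·0.474·0.526/486 = 3.13525e-05
  stratum 4: (5900/18000)²·(1 − 1100/5900)·0.806·0.194/1099 = 1.24362e-05
V̂(p̂_st) = 9.87206e-05; SE = √V̂ = 0.00993582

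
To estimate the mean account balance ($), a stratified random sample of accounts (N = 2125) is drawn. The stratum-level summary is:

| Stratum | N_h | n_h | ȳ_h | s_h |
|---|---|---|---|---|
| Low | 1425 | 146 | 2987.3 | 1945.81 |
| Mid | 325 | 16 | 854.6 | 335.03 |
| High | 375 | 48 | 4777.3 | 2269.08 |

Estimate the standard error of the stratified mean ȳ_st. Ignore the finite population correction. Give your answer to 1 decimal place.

SE(ȳ_st) ≈ 123.2

V̂(ȳ_st) = Σ W_h² s_h²/n_h, with W_h = N_h/N and N = 2125:
  stratum Low: (1425/2125)²·1945.81²/146 = 11661.6
  stratum Mid: (325/2125)²·335.03²/16 = 164.095
  stratum High: (375/2125)²·2269.08²/48 = 3340.44
V̂(ȳ_st) = 15166.2
SE(ȳ_st) = √15166.2 = 123.151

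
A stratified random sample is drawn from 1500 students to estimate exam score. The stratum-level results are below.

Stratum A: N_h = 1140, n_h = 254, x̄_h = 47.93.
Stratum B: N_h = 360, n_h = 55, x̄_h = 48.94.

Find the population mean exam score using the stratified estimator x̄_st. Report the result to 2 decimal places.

N = Σ N_h = 1500. Stratum weights W_h = N_h/N.
x̄_st = (1140·47.93 + 360·48.94) / 1500 = 48.1724

x̄_st ≈ 48.17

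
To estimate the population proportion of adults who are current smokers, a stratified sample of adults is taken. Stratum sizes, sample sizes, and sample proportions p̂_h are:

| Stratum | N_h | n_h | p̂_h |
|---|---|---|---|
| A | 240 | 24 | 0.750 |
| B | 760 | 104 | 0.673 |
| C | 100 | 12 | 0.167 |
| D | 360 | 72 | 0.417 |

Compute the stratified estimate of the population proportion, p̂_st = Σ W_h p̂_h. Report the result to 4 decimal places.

N = 1460; stratum weights W_h = N_h/N.
p̂_st = Σ W_h p̂_h = (240·0.750 + 760·0.673 + 100·0.167 + 360·0.417)/1460 = 0.58788

p̂_st ≈ 0.5879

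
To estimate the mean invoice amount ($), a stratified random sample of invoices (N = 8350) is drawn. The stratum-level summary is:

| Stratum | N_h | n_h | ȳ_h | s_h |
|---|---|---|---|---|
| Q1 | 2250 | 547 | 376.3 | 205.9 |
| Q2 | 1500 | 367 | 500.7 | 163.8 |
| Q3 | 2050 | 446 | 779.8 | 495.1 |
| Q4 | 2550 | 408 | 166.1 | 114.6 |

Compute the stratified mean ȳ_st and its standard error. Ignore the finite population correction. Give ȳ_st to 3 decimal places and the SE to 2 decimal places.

ȳ_st ≈ 433.517, SE ≈ 6.64

ȳ_st = Σ W_h ȳ_h = (2250·376.3 + 1500·500.7 + 2050·779.8 + 2550·166.1)/8350 = 433.51737
V̂(ȳ_st) = Σ W_h² s_h²/n_h, with W_h = N_h/N and N = 8350:
  stratum Q1: (2250/8350)²·205.9²/547 = 5.62753
  stratum Q2: (1500/8350)²·163.8²/367 = 2.35924
  stratum Q3: (2050/8350)²·495.1²/446 = 33.1273
  stratum Q4: (2550/8350)²·114.6²/408 = 3.00204
V̂(ȳ_st) = 44.1161
SE(ȳ_st) = √44.1161 = 6.64199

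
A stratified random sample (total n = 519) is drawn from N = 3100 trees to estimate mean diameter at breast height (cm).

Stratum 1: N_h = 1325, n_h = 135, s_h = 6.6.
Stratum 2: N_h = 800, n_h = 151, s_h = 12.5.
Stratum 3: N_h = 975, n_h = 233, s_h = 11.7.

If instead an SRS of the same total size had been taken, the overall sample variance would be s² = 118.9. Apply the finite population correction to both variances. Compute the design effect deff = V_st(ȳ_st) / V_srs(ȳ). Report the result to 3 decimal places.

V̂(ȳ_st) = Σ W_h² (1 − n_h/N_h) s_h²/n_h, with W_h = N_h/N and N = 3100:
  stratum 1: (1325/3100)²·(1 − 135/1325)·6.6²/135 = 0.0529412
  stratum 2: (800/3100)²·(1 − 151/800)·12.5²/151 = 0.0559055
  stratum 3: (975/3100)²·(1 − 233/975)·11.7²/233 = 0.0442284
V_st = 0.153075
V_srs = (1 − 519/3100)·118.9/519 = 0.19074
deff = V_st / V_srs = 0.153075/0.19074 = 0.8025

deff ≈ 0.803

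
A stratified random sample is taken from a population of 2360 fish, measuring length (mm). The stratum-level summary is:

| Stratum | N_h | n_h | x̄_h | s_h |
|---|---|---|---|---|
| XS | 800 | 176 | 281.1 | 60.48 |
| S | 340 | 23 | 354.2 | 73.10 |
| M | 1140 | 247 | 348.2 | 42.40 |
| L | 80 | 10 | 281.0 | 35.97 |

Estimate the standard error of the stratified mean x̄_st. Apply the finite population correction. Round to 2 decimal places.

V̂(x̄_st) = Σ W_h² (1 − n_h/N_h) s_h²/n_h, with W_h = N_h/N and N = 2360:
  stratum XS: (800/2360)²·(1 − 176/800)·60.48²/176 = 1.86278
  stratum S: (340/2360)²·(1 − 23/340)·73.10²/23 = 4.49595
  stratum M: (1140/2360)²·(1 − 247/1140)·42.40²/247 = 1.33035
  stratum L: (80/2360)²·(1 − 10/80)·35.97²/10 = 0.13009
V̂(x̄_st) = 7.81917
SE(x̄_st) = √7.81917 = 2.79628

SE(x̄_st) ≈ 2.80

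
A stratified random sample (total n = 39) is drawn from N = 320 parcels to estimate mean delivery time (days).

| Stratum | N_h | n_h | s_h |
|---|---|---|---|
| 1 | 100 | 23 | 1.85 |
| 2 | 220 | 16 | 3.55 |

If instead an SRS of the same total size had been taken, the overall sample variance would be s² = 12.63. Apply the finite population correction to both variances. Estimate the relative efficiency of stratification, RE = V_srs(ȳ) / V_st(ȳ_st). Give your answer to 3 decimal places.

V̂(ȳ_st) = Σ W_h² (1 − n_h/N_h) s_h²/n_h, with W_h = N_h/N and N = 320:
  stratum 1: (100/320)²·(1 − 23/100)·1.85²/23 = 0.0111894
  stratum 2: (220/320)²·(1 − 16/220)·3.55²/16 = 0.345215
V_st = 0.356404
V_srs = (1 − 39/320)·12.63/39 = 0.284377
Relative efficiency = V_srs / V_st = 0.284377/0.356404 = 0.7979

RE ≈ 0.798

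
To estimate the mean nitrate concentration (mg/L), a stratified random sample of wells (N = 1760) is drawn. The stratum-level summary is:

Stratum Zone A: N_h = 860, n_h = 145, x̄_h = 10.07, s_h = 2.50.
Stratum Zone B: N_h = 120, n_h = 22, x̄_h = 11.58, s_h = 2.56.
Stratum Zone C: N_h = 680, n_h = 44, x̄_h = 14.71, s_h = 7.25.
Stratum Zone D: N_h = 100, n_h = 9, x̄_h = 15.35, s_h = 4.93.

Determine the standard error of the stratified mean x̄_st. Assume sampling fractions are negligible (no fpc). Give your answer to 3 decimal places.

V̂(x̄_st) = Σ W_h² s_h²/n_h, with W_h = N_h/N and N = 1760:
  stratum Zone A: (860/1760)²·2.50²/145 = 0.0102916
  stratum Zone B: (120/1760)²·2.56²/22 = 0.00138482
  stratum Zone C: (680/1760)²·7.25²/44 = 0.178326
  stratum Zone D: (100/1760)²·4.93²/9 = 0.00871818
V̂(x̄_st) = 0.198721
SE(x̄_st) = √0.198721 = 0.445781

SE(x̄_st) ≈ 0.446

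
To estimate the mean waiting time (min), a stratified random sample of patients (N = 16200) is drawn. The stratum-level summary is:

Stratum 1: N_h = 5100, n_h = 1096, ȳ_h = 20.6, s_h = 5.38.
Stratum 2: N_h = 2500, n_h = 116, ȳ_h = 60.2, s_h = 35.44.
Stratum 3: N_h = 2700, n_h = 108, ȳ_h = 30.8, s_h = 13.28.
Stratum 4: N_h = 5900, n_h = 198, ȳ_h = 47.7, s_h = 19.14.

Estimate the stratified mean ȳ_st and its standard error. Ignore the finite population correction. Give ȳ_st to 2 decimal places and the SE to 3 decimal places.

ȳ_st = Σ W_h ȳ_h = (5100·20.6 + 2500·60.2 + 2700·30.8 + 5900·47.7)/16200 = 38.28086
V̂(ȳ_st) = Σ W_h² s_h²/n_h, with W_h = N_h/N and N = 16200:
  stratum 1: (5100/16200)²·5.38²/1096 = 0.00261737
  stratum 2: (2500/16200)²·35.44²/116 = 0.257857
  stratum 3: (2700/16200)²·13.28²/108 = 0.0453597
  stratum 4: (5900/16200)²·19.14²/198 = 0.24541
V̂(ȳ_st) = 0.551245
SE(ȳ_st) = √0.551245 = 0.742458

ȳ_st ≈ 38.28, SE ≈ 0.742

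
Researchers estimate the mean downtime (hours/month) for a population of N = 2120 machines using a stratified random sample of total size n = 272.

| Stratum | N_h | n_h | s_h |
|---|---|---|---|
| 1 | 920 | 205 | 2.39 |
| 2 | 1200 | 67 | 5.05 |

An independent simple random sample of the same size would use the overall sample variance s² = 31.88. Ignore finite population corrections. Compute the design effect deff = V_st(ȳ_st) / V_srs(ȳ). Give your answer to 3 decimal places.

deff ≈ 1.085

V̂(ȳ_st) = Σ W_h² s_h²/n_h, with W_h = N_h/N and N = 2120:
  stratum 1: (920/2120)²·2.39²/205 = 0.00524742
  stratum 2: (1200/2120)²·5.05²/67 = 0.121955
V_st = 0.127202
V_srs = s²/n = 31.88/272 = 0.117206
deff = V_st / V_srs = 0.127202/0.117206 = 1.0853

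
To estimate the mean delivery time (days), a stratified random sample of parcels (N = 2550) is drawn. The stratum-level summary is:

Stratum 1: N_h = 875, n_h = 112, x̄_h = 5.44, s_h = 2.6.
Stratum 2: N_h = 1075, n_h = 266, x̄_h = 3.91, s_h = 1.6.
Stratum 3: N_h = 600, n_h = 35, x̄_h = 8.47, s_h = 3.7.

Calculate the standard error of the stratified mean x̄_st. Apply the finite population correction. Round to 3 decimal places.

SE(x̄_st) ≈ 0.167

V̂(x̄_st) = Σ W_h² (1 − n_h/N_h) s_h²/n_h, with W_h = N_h/N and N = 2550:
  stratum 1: (875/2550)²·(1 − 112/875)·2.6²/112 = 0.00619699
  stratum 2: (1075/2550)²·(1 − 266/1075)·1.6²/266 = 0.00128717
  stratum 3: (600/2550)²·(1 − 35/600)·3.7²/35 = 0.0203918
V̂(x̄_st) = 0.0278759
SE(x̄_st) = √0.0278759 = 0.166961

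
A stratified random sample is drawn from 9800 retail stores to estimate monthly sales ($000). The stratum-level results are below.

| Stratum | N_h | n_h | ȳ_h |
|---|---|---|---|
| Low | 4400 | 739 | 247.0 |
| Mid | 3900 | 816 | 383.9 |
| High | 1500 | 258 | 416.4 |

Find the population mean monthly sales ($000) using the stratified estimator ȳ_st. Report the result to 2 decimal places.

ȳ_st ≈ 327.41

N = Σ N_h = 9800. Stratum weights W_h = N_h/N.
ȳ_st = (4400·247.0 + 3900·383.9 + 1500·416.4) / 9800 = 327.4092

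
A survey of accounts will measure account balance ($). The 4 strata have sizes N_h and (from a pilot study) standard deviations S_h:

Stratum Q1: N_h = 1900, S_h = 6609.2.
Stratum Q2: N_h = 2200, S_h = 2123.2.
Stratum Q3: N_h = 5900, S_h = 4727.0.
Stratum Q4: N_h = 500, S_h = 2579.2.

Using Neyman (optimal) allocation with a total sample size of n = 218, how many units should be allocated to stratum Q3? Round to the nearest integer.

131

Neyman allocation: n_h = n · N_h S_h / Σ N_i S_i, with n = 218.
  stratum Q1: N_h·S_h = 1900·6609.2 = 12557480.00
  stratum Q2: N_h·S_h = 2200·2123.2 = 4671040.00
  stratum Q3: N_h·S_h = 5900·4727.0 = 27889300.00
  stratum Q4: N_h·S_h = 500·2579.2 = 1289600.00
Σ N_h S_h = 46407420.00
n for stratum Q3 = 218·27889300.00/46407420.00 = 131.011 → 131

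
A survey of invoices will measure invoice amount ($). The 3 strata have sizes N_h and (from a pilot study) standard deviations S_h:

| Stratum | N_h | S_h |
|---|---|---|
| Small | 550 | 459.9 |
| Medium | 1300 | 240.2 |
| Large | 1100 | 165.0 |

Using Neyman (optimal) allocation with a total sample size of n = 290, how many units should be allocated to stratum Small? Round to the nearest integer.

98

Neyman allocation: n_h = n · N_h S_h / Σ N_i S_i, with n = 290.
  stratum Small: N_h·S_h = 550·459.9 = 252945.00
  stratum Medium: N_h·S_h = 1300·240.2 = 312260.00
  stratum Large: N_h·S_h = 1100·165.0 = 181500.00
Σ N_h S_h = 746705.00
n for stratum Small = 290·252945.00/746705.00 = 98.237 → 98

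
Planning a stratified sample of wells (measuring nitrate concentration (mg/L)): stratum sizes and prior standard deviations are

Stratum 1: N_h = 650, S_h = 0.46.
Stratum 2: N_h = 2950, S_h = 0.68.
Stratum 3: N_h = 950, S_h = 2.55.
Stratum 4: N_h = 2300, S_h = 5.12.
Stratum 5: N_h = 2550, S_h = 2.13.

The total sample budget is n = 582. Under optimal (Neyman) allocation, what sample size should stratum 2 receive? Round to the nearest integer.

Neyman allocation: n_h = n · N_h S_h / Σ N_i S_i, with n = 582.
  stratum 1: N_h·S_h = 650·0.46 = 299.00
  stratum 2: N_h·S_h = 2950·0.68 = 2006.00
  stratum 3: N_h·S_h = 950·2.55 = 2422.50
  stratum 4: N_h·S_h = 2300·5.12 = 11776.00
  stratum 5: N_h·S_h = 2550·2.13 = 5431.50
Σ N_h S_h = 21935.00
n for stratum 2 = 582·2006.00/21935.00 = 53.225 → 53

53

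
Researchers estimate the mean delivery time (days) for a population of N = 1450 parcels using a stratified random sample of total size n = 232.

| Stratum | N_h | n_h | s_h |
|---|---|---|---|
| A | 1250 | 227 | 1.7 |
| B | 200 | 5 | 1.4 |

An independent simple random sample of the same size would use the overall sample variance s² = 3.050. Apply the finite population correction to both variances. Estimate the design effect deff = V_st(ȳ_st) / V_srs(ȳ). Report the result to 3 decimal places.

deff ≈ 1.360

V̂(ȳ_st) = Σ W_h² (1 − n_h/N_h) s_h²/n_h, with W_h = N_h/N and N = 1450:
  stratum A: (1250/1450)²·(1 − 227/1250)·1.7²/227 = 0.00774322
  stratum B: (200/1450)²·(1 − 5/200)·1.4²/5 = 0.00727134
V_st = 0.0150146
V_srs = (1 − 232/1450)·3.050/232 = 0.0110431
deff = V_st / V_srs = 0.0150146/0.0110431 = 1.3596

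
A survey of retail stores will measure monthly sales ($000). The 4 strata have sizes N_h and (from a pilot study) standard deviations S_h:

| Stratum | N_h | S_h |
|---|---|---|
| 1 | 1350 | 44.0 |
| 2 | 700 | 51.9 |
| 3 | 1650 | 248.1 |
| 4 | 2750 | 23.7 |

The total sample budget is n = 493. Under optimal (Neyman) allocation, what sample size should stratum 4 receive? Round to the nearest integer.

56

Neyman allocation: n_h = n · N_h S_h / Σ N_i S_i, with n = 493.
  stratum 1: N_h·S_h = 1350·44.0 = 59400.00
  stratum 2: N_h·S_h = 700·51.9 = 36330.00
  stratum 3: N_h·S_h = 1650·248.1 = 409365.00
  stratum 4: N_h·S_h = 2750·23.7 = 65175.00
Σ N_h S_h = 570270.00
n for stratum 4 = 493·65175.00/570270.00 = 56.344 → 56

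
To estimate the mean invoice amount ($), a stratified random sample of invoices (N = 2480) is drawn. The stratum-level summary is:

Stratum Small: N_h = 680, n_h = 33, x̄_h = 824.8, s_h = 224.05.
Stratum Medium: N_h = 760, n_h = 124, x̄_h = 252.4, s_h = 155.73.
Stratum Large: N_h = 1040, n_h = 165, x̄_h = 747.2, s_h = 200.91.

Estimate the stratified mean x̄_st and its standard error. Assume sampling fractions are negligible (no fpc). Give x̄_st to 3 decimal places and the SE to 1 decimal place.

x̄_st = Σ W_h x̄_h = (680·824.8 + 760·252.4 + 1040·747.2)/2480 = 616.84516
V̂(x̄_st) = Σ W_h² s_h²/n_h, with W_h = N_h/N and N = 2480:
  stratum Small: (680/2480)²·224.05²/33 = 114.364
  stratum Medium: (760/2480)²·155.73²/124 = 18.3674
  stratum Large: (1040/2480)²·200.91²/165 = 43.0212
V̂(x̄_st) = 175.753
SE(x̄_st) = √175.753 = 13.2572

x̄_st ≈ 616.845, SE ≈ 13.3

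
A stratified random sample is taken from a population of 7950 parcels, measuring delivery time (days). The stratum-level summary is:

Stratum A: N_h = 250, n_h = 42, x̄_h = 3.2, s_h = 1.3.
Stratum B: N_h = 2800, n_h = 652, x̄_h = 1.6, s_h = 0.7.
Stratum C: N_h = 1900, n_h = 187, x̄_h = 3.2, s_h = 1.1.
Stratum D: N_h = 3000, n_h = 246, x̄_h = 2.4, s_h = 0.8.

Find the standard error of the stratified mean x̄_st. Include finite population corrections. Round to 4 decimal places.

V̂(x̄_st) = Σ W_h² (1 − n_h/N_h) s_h²/n_h, with W_h = N_h/N and N = 7950:
  stratum A: (250/7950)²·(1 − 42/250)·1.3²/42 = 3.3106e-05
  stratum B: (2800/7950)²·(1 − 652/2800)·0.7²/652 = 7.15165e-05
  stratum C: (1900/7950)²·(1 − 187/1900)·1.1²/187 = 0.000333212
  stratum D: (3000/7950)²·(1 − 246/3000)·0.8²/246 = 0.000340092
V̂(x̄_st) = 0.000777926
SE(x̄_st) = √0.000777926 = 0.0278913

SE(x̄_st) ≈ 0.0279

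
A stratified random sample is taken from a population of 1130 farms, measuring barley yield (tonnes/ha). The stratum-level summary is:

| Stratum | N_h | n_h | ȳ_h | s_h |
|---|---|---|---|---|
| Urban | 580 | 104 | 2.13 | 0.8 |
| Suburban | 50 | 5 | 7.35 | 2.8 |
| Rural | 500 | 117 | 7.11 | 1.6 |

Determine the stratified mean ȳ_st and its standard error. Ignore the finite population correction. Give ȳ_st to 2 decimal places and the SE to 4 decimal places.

ȳ_st = Σ W_h ȳ_h = (580·2.13 + 50·7.35 + 500·7.11)/1130 = 4.56451
V̂(ȳ_st) = Σ W_h² s_h²/n_h, with W_h = N_h/N and N = 1130:
  stratum Urban: (580/1130)²·0.8²/104 = 0.00162123
  stratum Suburban: (50/1130)²·2.8²/5 = 0.00306993
  stratum Rural: (500/1130)²·1.6²/117 = 0.00428388
V̂(ȳ_st) = 0.00897505
SE(ȳ_st) = √0.00897505 = 0.0947367

ȳ_st ≈ 4.56, SE ≈ 0.0947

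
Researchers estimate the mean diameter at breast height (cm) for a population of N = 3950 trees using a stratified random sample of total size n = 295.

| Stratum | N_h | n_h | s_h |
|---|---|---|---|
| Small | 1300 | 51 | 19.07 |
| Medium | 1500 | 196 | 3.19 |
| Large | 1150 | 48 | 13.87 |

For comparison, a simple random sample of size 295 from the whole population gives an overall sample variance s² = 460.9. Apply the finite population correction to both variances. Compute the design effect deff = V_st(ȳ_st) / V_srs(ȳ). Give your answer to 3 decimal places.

deff ≈ 0.743

V̂(ȳ_st) = Σ W_h² (1 − n_h/N_h) s_h²/n_h, with W_h = N_h/N and N = 3950:
  stratum Small: (1300/3950)²·(1 − 51/1300)·19.07²/51 = 0.742066
  stratum Medium: (1500/3950)²·(1 − 196/1500)·3.19²/196 = 0.00650879
  stratum Large: (1150/3950)²·(1 − 48/1150)·13.87²/48 = 0.325534
V_st = 1.07411
V_srs = (1 − 295/3950)·460.9/295 = 1.44569
deff = V_st / V_srs = 1.07411/1.44569 = 0.7430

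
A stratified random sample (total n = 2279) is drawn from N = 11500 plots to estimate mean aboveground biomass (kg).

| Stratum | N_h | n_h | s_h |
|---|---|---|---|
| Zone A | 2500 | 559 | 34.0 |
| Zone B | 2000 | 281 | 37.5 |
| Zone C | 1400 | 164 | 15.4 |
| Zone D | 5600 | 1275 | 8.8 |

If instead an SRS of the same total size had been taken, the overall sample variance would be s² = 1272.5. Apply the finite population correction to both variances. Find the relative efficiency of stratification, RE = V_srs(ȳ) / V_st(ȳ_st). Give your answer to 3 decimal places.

RE ≈ 1.897

V̂(ȳ_st) = Σ W_h² (1 − n_h/N_h) s_h²/n_h, with W_h = N_h/N and N = 11500:
  stratum Zone A: (2500/11500)²·(1 − 559/2500)·34.0²/559 = 0.075878
  stratum Zone B: (2000/11500)²·(1 − 281/2000)·37.5²/281 = 0.130097
  stratum Zone C: (1400/11500)²·(1 − 164/1400)·15.4²/164 = 0.0189212
  stratum Zone D: (5600/11500)²·(1 − 1275/5600)·8.8²/1275 = 0.0111233
V_st = 0.236019
V_srs = (1 − 2279/11500)·1272.5/2279 = 0.447707
Relative efficiency = V_srs / V_st = 0.447707/0.236019 = 1.8969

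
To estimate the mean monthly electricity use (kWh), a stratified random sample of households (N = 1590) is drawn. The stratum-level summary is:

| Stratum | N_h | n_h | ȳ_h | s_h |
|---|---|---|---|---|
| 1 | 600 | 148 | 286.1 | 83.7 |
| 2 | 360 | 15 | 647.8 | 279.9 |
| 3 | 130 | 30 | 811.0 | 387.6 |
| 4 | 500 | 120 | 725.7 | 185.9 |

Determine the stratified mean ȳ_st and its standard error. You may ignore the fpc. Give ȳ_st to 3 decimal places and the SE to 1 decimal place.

ȳ_st ≈ 549.150, SE ≈ 18.3

ȳ_st = Σ W_h ȳ_h = (600·286.1 + 360·647.8 + 130·811.0 + 500·725.7)/1590 = 549.14969
V̂(ȳ_st) = Σ W_h² s_h²/n_h, with W_h = N_h/N and N = 1590:
  stratum 1: (600/1590)²·83.7²/148 = 6.74058
  stratum 2: (360/1590)²·279.9²/15 = 267.747
  stratum 3: (130/1590)²·387.6²/30 = 33.4764
  stratum 4: (500/1590)²·185.9²/120 = 28.4789
V̂(ȳ_st) = 336.443
SE(ȳ_st) = √336.443 = 18.3424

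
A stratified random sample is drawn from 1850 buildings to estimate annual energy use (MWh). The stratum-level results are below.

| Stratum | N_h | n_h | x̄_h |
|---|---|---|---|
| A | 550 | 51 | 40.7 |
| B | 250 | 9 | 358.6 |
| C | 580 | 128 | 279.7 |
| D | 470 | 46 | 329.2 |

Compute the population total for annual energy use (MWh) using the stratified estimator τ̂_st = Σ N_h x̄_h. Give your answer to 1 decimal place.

τ̂_st = Σ N_h x̄_h = 550·40.7 + 250·358.6 + 580·279.7 + 470·329.2 = 428985.0

τ̂_st ≈ 428985.0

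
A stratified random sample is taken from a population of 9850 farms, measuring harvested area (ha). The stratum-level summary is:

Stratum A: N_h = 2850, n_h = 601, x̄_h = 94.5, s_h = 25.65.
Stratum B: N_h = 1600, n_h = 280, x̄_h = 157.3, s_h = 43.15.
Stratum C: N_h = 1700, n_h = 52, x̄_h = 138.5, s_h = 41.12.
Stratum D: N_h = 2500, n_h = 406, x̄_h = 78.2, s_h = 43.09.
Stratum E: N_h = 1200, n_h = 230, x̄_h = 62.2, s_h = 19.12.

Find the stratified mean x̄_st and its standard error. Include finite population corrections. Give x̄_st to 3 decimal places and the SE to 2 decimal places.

x̄_st ≈ 104.223, SE ≈ 1.19

x̄_st = Σ W_h x̄_h = (2850·94.5 + 1600·157.3 + 1700·138.5 + 2500·78.2 + 1200·62.2)/9850 = 104.22284
V̂(x̄_st) = Σ W_h² (1 − n_h/N_h) s_h²/n_h, with W_h = N_h/N and N = 9850:
  stratum A: (2850/9850)²·(1 − 601/2850)·25.65²/601 = 0.0723206
  stratum B: (1600/9850)²·(1 − 280/1600)·43.15²/280 = 0.144752
  stratum C: (1700/9850)²·(1 − 52/1700)·41.12²/52 = 0.938937
  stratum D: (2500/9850)²·(1 − 406/2500)·43.09²/406 = 0.246758
  stratum E: (1200/9850)²·(1 − 230/1200)·19.12²/230 = 0.019069
V̂(x̄_st) = 1.42184
SE(x̄_st) = √1.42184 = 1.19241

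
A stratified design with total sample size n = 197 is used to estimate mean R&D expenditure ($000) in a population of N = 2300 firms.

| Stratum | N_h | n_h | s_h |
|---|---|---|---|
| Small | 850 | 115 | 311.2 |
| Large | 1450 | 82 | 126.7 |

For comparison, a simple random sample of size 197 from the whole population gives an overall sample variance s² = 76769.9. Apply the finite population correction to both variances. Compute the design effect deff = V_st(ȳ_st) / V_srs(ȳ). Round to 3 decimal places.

V̂(ȳ_st) = Σ W_h² (1 − n_h/N_h) s_h²/n_h, with W_h = N_h/N and N = 2300:
  stratum Small: (850/2300)²·(1 − 115/850)·311.2²/115 = 99.4562
  stratum Large: (1450/2300)²·(1 − 82/1450)·126.7²/82 = 73.4071
V_st = 172.863
V_srs = (1 − 197/2300)·76769.9/197 = 356.317
deff = V_st / V_srs = 172.863/356.317 = 0.4851

deff ≈ 0.485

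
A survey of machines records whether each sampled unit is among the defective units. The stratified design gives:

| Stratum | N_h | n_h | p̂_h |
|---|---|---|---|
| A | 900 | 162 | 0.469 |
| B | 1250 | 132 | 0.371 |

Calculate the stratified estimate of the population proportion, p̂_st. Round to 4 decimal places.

p̂_st ≈ 0.4120

N = 2150; stratum weights W_h = N_h/N.
p̂_st = Σ W_h p̂_h = (900·0.469 + 1250·0.371)/2150 = 0.41202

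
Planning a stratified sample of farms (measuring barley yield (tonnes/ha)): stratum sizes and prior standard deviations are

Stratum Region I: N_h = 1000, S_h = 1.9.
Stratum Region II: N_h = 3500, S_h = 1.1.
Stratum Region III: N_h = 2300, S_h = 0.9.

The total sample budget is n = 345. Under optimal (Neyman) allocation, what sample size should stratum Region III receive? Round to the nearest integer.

91

Neyman allocation: n_h = n · N_h S_h / Σ N_i S_i, with n = 345.
  stratum Region I: N_h·S_h = 1000·1.9 = 1900.00
  stratum Region II: N_h·S_h = 3500·1.1 = 3850.00
  stratum Region III: N_h·S_h = 2300·0.9 = 2070.00
Σ N_h S_h = 7820.00
n for stratum Region III = 345·2070.00/7820.00 = 91.324 → 91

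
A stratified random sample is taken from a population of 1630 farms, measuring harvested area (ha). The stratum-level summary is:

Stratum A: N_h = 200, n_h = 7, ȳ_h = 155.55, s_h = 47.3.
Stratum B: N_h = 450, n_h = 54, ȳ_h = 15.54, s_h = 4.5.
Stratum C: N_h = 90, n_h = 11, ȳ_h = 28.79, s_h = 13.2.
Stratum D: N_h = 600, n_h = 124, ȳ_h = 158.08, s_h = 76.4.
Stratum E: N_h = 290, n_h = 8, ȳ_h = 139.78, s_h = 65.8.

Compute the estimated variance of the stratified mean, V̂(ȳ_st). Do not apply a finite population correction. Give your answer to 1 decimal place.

V̂(ȳ_st) = Σ W_h² s_h²/n_h, with W_h = N_h/N and N = 1630:
  stratum A: (200/1630)²·47.3²/7 = 4.81182
  stratum B: (450/1630)²·4.5²/54 = 0.0285812
  stratum C: (90/1630)²·13.2²/11 = 0.0482909
  stratum D: (600/1630)²·76.4²/124 = 6.37811
  stratum E: (290/1630)²·65.8²/8 = 17.131
V̂(ȳ_st) = 28.3978

V̂(ȳ_st) ≈ 28.4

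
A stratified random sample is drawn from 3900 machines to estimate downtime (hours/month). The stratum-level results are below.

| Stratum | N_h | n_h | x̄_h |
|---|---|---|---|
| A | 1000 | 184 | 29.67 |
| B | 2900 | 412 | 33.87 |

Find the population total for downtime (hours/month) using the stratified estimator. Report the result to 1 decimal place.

τ̂_st ≈ 127893.0

τ̂_st = Σ N_h x̄_h = 1000·29.67 + 2900·33.87 = 127893.0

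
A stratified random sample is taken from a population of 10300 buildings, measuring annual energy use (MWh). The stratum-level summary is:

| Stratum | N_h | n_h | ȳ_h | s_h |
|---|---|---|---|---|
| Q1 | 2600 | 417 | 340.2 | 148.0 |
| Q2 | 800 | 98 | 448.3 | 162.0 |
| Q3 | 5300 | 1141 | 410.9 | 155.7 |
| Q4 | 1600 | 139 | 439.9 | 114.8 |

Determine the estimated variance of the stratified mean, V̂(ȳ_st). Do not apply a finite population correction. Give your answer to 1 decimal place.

V̂(ȳ_st) ≈ 12.9

V̂(ȳ_st) = Σ W_h² s_h²/n_h, with W_h = N_h/N and N = 10300:
  stratum Q1: (2600/10300)²·148.0²/417 = 3.34703
  stratum Q2: (800/10300)²·162.0²/98 = 1.61551
  stratum Q3: (5300/10300)²·155.7²/1141 = 5.6256
  stratum Q4: (1600/10300)²·114.8²/139 = 2.28789
V̂(ȳ_st) = 12.876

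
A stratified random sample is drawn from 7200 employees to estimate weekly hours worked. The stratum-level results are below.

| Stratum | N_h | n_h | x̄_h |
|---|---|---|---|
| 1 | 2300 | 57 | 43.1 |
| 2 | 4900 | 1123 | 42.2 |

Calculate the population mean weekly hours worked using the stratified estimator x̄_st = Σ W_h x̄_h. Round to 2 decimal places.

N = Σ N_h = 7200. Stratum weights W_h = N_h/N.
x̄_st = (2300·43.1 + 4900·42.2) / 7200 = 42.4875

x̄_st ≈ 42.49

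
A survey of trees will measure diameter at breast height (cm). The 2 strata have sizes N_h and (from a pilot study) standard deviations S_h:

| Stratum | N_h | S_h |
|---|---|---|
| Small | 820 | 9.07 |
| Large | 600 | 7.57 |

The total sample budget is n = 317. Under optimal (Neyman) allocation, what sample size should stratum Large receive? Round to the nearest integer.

120

Neyman allocation: n_h = n · N_h S_h / Σ N_i S_i, with n = 317.
  stratum Small: N_h·S_h = 820·9.07 = 7437.40
  stratum Large: N_h·S_h = 600·7.57 = 4542.00
Σ N_h S_h = 11979.40
n for stratum Large = 317·4542.00/11979.40 = 120.191 → 120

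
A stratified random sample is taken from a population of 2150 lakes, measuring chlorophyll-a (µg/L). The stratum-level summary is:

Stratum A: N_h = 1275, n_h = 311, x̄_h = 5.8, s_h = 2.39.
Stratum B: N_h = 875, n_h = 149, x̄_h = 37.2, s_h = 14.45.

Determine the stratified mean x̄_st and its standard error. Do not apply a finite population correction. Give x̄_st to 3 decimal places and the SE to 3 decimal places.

x̄_st ≈ 18.579, SE ≈ 0.488

x̄_st = Σ W_h x̄_h = (1275·5.8 + 875·37.2)/2150 = 18.57907
V̂(x̄_st) = Σ W_h² s_h²/n_h, with W_h = N_h/N and N = 2150:
  stratum A: (1275/2150)²·2.39²/311 = 0.0064592
  stratum B: (875/2150)²·14.45²/149 = 0.232107
V̂(x̄_st) = 0.238566
SE(x̄_st) = √0.238566 = 0.488433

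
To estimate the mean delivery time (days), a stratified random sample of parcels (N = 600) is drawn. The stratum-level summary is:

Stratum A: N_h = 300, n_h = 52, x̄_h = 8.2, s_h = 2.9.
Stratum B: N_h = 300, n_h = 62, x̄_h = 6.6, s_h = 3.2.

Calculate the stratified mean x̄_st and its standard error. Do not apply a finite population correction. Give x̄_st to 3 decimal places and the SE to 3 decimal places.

x̄_st ≈ 7.400, SE ≈ 0.286

x̄_st = Σ W_h x̄_h = (300·8.2 + 300·6.6)/600 = 7.40000
V̂(x̄_st) = Σ W_h² s_h²/n_h, with W_h = N_h/N and N = 600:
  stratum A: (300/600)²·2.9²/52 = 0.0404327
  stratum B: (300/600)²·3.2²/62 = 0.0412903
V̂(x̄_st) = 0.081723
SE(x̄_st) = √0.081723 = 0.285872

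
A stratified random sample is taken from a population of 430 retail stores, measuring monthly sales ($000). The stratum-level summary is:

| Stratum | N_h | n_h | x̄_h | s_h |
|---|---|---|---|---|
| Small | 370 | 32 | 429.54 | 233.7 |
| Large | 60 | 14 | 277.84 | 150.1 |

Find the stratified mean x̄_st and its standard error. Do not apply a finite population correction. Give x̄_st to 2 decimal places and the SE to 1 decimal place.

x̄_st ≈ 408.37, SE ≈ 36.0

x̄_st = Σ W_h x̄_h = (370·429.54 + 60·277.84)/430 = 408.37256
V̂(x̄_st) = Σ W_h² s_h²/n_h, with W_h = N_h/N and N = 430:
  stratum Small: (370/430)²·233.7²/32 = 1263.67
  stratum Large: (60/430)²·150.1²/14 = 31.3328
V̂(x̄_st) = 1295
SE(x̄_st) = √1295 = 35.9862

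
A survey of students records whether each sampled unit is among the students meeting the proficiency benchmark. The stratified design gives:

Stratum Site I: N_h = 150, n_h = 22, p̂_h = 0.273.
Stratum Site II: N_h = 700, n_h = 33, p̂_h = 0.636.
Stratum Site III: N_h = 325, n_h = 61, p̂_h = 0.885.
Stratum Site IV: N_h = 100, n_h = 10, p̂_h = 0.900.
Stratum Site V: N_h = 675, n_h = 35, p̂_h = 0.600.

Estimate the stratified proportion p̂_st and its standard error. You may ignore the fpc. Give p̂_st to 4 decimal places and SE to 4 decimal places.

p̂_st ≈ 0.6507, SE ≈ 0.0437

N = 1950; stratum weights W_h = N_h/N.
p̂_st = Σ W_h p̂_h = (150·0.273 + 700·0.636 + 325·0.885 + 100·0.900 + 675·0.600)/1950 = 0.65065
V̂(p̂_st) = Σ W_h² p̂_h(1−p̂_h)/(n_h−1):
  stratum Site I: (150/1950)²·0.273·0.727/21 = 5.59231e-05
  stratum Site II: (700/1950)²·0.636·0.364/32 = 0.000932256
  stratum Site III: (325/1950)²·0.885·0.115/60 = 4.71181e-05
  stratum Site IV: (100/1950)²·0.900·0.100/9 = 2.62985e-05
  stratum Site V: (675/1950)²·0.600·0.400/34 = 0.000845806
V̂(p̂_st) = 0.0019074; SE = √V̂ = 0.0436738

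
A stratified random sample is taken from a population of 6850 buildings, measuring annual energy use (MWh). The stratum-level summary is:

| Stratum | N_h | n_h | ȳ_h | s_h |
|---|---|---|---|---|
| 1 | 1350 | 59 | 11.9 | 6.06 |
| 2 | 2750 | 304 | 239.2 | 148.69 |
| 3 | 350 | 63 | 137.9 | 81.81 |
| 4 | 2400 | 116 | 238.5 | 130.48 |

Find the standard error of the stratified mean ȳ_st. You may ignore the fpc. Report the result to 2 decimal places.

SE(ȳ_st) ≈ 5.48

V̂(ȳ_st) = Σ W_h² s_h²/n_h, with W_h = N_h/N and N = 6850:
  stratum 1: (1350/6850)²·6.06²/59 = 0.0241757
  stratum 2: (2750/6850)²·148.69²/304 = 11.7213
  stratum 3: (350/6850)²·81.81²/63 = 0.277349
  stratum 4: (2400/6850)²·130.48²/116 = 18.0165
V̂(ȳ_st) = 30.0393
SE(ȳ_st) = √30.0393 = 5.48081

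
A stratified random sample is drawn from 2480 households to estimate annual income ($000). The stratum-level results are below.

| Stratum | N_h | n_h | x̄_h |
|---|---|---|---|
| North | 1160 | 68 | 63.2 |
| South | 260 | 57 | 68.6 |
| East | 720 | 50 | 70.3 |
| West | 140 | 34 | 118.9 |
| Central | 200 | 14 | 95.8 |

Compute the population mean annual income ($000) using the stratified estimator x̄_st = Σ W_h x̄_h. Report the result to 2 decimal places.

N = Σ N_h = 2480. Stratum weights W_h = N_h/N.
x̄_st = (1160·63.2 + 260·68.6 + 720·70.3 + 140·118.9 + 200·95.8) / 2480 = 71.6008

x̄_st ≈ 71.60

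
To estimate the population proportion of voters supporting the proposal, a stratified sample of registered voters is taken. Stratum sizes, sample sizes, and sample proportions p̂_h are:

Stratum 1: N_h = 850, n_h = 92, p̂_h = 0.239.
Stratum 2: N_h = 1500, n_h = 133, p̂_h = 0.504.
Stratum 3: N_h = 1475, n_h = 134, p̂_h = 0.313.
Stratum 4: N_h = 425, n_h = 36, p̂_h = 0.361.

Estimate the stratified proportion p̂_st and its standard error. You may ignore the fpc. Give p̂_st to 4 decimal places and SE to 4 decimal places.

N = 4250; stratum weights W_h = N_h/N.
p̂_st = Σ W_h p̂_h = (850·0.239 + 1500·0.504 + 1475·0.313 + 425·0.361)/4250 = 0.37041
V̂(p̂_st) = Σ W_h² p̂_h(1−p̂_h)/(n_h−1):
  stratum 1: (850/4250)²·0.239·0.761/91 = 7.99468e-05
  stratum 2: (1500/4250)²·0.504·0.496/132 = 0.000235908
  stratum 3: (1475/4250)²·0.313·0.687/133 = 0.00019474
  stratum 4: (425/4250)²·0.361·0.639/35 = 6.59083e-05
V̂(p̂_st) = 0.000576503; SE = √V̂ = 0.0240105

p̂_st ≈ 0.3704, SE ≈ 0.0240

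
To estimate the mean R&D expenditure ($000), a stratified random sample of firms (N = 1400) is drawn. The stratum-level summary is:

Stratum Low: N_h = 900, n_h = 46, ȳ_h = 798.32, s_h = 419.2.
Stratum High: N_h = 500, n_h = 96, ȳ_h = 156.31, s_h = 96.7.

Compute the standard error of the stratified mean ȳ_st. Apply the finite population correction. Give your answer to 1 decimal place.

SE(ȳ_st) ≈ 38.8

V̂(ȳ_st) = Σ W_h² (1 − n_h/N_h) s_h²/n_h, with W_h = N_h/N and N = 1400:
  stratum Low: (900/1400)²·(1 − 46/900)·419.2²/46 = 1498.06
  stratum High: (500/1400)²·(1 − 96/500)·96.7²/96 = 10.0387
V̂(ȳ_st) = 1508.1
SE(ȳ_st) = √1508.1 = 38.8342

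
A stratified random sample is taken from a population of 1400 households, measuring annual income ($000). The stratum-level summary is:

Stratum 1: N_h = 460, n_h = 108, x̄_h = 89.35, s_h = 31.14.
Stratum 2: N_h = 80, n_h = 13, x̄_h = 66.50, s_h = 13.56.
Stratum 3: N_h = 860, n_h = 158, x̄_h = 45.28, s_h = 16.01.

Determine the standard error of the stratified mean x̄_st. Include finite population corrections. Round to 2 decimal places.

V̂(x̄_st) = Σ W_h² (1 − n_h/N_h) s_h²/n_h, with W_h = N_h/N and N = 1400:
  stratum 1: (460/1400)²·(1 − 108/460)·31.14²/108 = 0.741751
  stratum 2: (80/1400)²·(1 − 13/80)·13.56²/13 = 0.0386798
  stratum 3: (860/1400)²·(1 − 158/860)·16.01²/158 = 0.499695
V̂(x̄_st) = 1.28013
SE(x̄_st) = √1.28013 = 1.13143

SE(x̄_st) ≈ 1.13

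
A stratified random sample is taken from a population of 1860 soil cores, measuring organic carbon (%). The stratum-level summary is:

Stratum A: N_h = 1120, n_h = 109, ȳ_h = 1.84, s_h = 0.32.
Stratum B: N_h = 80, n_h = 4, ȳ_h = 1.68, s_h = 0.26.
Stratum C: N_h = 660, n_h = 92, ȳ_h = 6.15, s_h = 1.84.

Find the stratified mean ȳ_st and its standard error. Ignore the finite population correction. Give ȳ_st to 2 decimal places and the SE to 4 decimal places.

ȳ_st = Σ W_h ȳ_h = (1120·1.84 + 80·1.68 + 660·6.15)/1860 = 3.36247
V̂(ȳ_st) = Σ W_h² s_h²/n_h, with W_h = N_h/N and N = 1860:
  stratum A: (1120/1860)²·0.32²/109 = 0.000340631
  stratum B: (80/1860)²·0.26²/4 = 3.12637e-05
  stratum C: (660/1860)²·1.84²/92 = 0.00463351
V̂(ȳ_st) = 0.0050054
SE(ȳ_st) = √0.0050054 = 0.0707489

ȳ_st ≈ 3.36, SE ≈ 0.0707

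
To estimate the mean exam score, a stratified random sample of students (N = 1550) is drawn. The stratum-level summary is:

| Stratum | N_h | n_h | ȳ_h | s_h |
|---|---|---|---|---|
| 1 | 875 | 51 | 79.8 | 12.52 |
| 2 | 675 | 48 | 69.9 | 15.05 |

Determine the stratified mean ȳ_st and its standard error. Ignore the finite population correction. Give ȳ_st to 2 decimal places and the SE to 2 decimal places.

ȳ_st ≈ 75.49, SE ≈ 1.37

ȳ_st = Σ W_h ȳ_h = (875·79.8 + 675·69.9)/1550 = 75.48871
V̂(ȳ_st) = Σ W_h² s_h²/n_h, with W_h = N_h/N and N = 1550:
  stratum 1: (875/1550)²·12.52²/51 = 0.97947
  stratum 2: (675/1550)²·15.05²/48 = 0.894903
V̂(ȳ_st) = 1.87437
SE(ȳ_st) = √1.87437 = 1.36908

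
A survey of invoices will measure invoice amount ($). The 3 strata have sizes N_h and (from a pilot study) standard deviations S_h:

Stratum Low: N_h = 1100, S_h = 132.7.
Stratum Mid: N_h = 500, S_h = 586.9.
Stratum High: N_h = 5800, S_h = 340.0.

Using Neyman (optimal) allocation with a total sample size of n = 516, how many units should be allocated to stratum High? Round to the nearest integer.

422

Neyman allocation: n_h = n · N_h S_h / Σ N_i S_i, with n = 516.
  stratum Low: N_h·S_h = 1100·132.7 = 145970.00
  stratum Mid: N_h·S_h = 500·586.9 = 293450.00
  stratum High: N_h·S_h = 5800·340.0 = 1972000.00
Σ N_h S_h = 2411420.00
n for stratum High = 516·1972000.00/2411420.00 = 421.972 → 422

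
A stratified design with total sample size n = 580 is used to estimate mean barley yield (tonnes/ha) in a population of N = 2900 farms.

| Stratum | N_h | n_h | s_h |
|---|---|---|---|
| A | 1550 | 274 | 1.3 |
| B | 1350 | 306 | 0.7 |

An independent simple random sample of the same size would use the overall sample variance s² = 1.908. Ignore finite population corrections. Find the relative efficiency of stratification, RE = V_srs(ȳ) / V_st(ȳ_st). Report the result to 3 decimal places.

RE ≈ 1.560

V̂(ȳ_st) = Σ W_h² s_h²/n_h, with W_h = N_h/N and N = 2900:
  stratum A: (1550/2900)²·1.3²/274 = 0.00176199
  stratum B: (1350/2900)²·0.7²/306 = 0.000347013
V_st = 0.002109
V_srs = s²/n = 1.908/580 = 0.00328966
Relative efficiency = V_srs / V_st = 0.00328966/0.002109 = 1.5598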